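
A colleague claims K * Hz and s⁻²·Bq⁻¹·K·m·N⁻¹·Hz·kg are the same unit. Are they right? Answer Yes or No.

No

Left side:
  Hz = s⁻¹.
  Combining: K·Hz = K · s⁻¹ = s⁻¹·K.
Right side:
  Bq = 1/s = s⁻¹ (activity is decays per second).
  So Bq⁻¹ = s.
  N = kg·m/s² = kg·m·s⁻² (force = mass × acceleration).
  So N⁻¹ = kg⁻¹·m⁻¹·s².
  Hz = 1/s = s⁻¹ (frequency is cycles per second).
  Combining: s⁻²·Bq⁻¹·K·m·N⁻¹·Hz·kg = s⁻² · s · K · m · (kg⁻¹·m⁻¹·s²) · s⁻¹ · kg = K.
Left is s⁻¹·K; right is K — different.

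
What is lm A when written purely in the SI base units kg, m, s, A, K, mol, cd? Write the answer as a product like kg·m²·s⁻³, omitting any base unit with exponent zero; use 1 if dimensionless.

A·cd

lm = cd·sr = cd (luminous flux; sr is dimensionless).
Combining: lm·A = cd · A = A·cd.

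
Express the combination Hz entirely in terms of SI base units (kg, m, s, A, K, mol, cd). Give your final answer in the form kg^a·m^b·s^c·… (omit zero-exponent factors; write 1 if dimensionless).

s⁻¹

Hz = 1/s = s⁻¹ (frequency is cycles per second).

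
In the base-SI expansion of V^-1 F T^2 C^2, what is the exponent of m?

-4

V = W/A (potential = power per current),
    = kg·m²·s⁻³·A⁻¹.
So V⁻¹ = kg⁻¹·m⁻²·s³·A.
F = C/V (capacitance = charge per voltage),
    = A·s/(kg·m²·s⁻³·A⁻¹) (substituting C and V),
    = kg⁻¹·m⁻²·s⁴·A².
T = Wb/m² (flux density = flux per area),
    = kg·s⁻²·A⁻¹.
So T² = kg²·s⁻⁴·A⁻².
C = A·s = s·A (charge = current × time).
So C² = s²·A².
Combining: V⁻¹·F·T²·C² = (kg⁻¹·m⁻²·s³·A) · (kg⁻¹·m⁻²·s⁴·A²) · (kg²·s⁻⁴·A⁻²) · (s²·A²) = m⁻⁴·s⁵·A³.
The exponent of m is -4.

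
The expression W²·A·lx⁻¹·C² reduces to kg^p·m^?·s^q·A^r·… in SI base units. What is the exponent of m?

W = J/s (power = energy per time),
    = kg·m²·s⁻³.
So W² = kg²·m⁴·s⁻⁶.
lx = lm/m² (illuminance = luminous flux per area),
    = m⁻²·cd.
So lx⁻¹ = m²·cd⁻¹.
C = A·s = s·A (charge = current × time).
So C² = s²·A².
Combining: W²·A·lx⁻¹·C² = (kg²·m⁴·s⁻⁶) · A · (m²·cd⁻¹) · (s²·A²) = kg²·m⁶·s⁻⁴·A³·cd⁻¹.
The exponent of m is 6.

6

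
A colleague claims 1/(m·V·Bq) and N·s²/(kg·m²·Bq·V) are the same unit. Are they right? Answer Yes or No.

Left side:
  V = W/A (potential = power per current),
      = kg·m²·s⁻³·A⁻¹.
  So V⁻¹ = kg⁻¹·m⁻²·s³·A.
  Bq = 1/s = s⁻¹ (activity is decays per second).
  So Bq⁻¹ = s.
  Combining: m⁻¹·V⁻¹·Bq⁻¹ = m⁻¹ · (kg⁻¹·m⁻²·s³·A) · s = kg⁻¹·m⁻³·s⁴·A.
Right side:
  N = kg·m·s⁻².
  Bq = s⁻¹.
  So Bq⁻¹ = s.
  V = kg·m²·s⁻³·A⁻¹.
  So V⁻¹ = kg⁻¹·m⁻²·s³·A.
  Combining: N·s²·kg⁻¹·m⁻²·Bq⁻¹·V⁻¹ = (kg·m·s⁻²) · s² · kg⁻¹ · m⁻² · s · (kg⁻¹·m⁻²·s³·A) = kg⁻¹·m⁻³·s⁴·A.
Both reduce to kg⁻¹·m⁻³·s⁴·A.

Yes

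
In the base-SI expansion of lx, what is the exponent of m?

-2

lx = m⁻²·cd.
The exponent of m is -2.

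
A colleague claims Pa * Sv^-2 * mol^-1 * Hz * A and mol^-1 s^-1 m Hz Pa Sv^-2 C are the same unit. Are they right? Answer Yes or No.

No

Left side:
  Pa = kg·m⁻¹·s⁻².
  Sv = m²·s⁻².
  So Sv⁻² = m⁻⁴·s⁴.
  Hz = s⁻¹.
  Combining: Pa·Sv⁻²·mol⁻¹·Hz·A = (kg·m⁻¹·s⁻²) · (m⁻⁴·s⁴) · mol⁻¹ · s⁻¹ · A = kg·m⁻⁵·s·A·mol⁻¹.
Right side:
  Hz = 1/s = s⁻¹ (frequency is cycles per second).
  Pa = N/m² (pressure = force per area),
      = kg·m⁻¹·s⁻².
  Sv = J/kg (equivalent dose = energy per mass),
      = m²·s⁻².
  So Sv⁻² = m⁻⁴·s⁴.
  C = A·s = s·A (charge = current × time).
  Combining: mol⁻¹·s⁻¹·m·Hz·Pa·Sv⁻²·C = mol⁻¹ · s⁻¹ · m · s⁻¹ · (kg·m⁻¹·s⁻²) · (m⁻⁴·s⁴) · (s·A) = kg·m⁻⁴·s·A·mol⁻¹.
Left is kg·m⁻⁵·s·A·mol⁻¹; right is kg·m⁻⁴·s·A·mol⁻¹ — different.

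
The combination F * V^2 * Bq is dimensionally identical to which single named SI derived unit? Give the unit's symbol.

W

F = C/V (capacitance = charge per voltage),
    = A·s/(kg·m²·s⁻³·A⁻¹) (substituting C and V),
    = kg⁻¹·m⁻²·s⁴·A².
V = W/A (potential = power per current),
    = kg·m²·s⁻³·A⁻¹.
So V² = kg²·m⁴·s⁻⁶·A⁻².
Bq = 1/s = s⁻¹ (activity is decays per second).
Combining: F·V²·Bq = (kg⁻¹·m⁻²·s⁴·A²) · (kg²·m⁴·s⁻⁶·A⁻²) · s⁻¹ = kg·m²·s⁻³.
kg·m²·s⁻³ is the base-SI form of the watt.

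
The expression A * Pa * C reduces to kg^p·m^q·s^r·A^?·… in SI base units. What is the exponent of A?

Pa = N/m² (pressure = force per area),
    = kg·m⁻¹·s⁻².
C = A·s = s·A (charge = current × time).
Combining: A·Pa·C = A · (kg·m⁻¹·s⁻²) · (s·A) = kg·m⁻¹·s⁻¹·A².
The exponent of A is 2.

2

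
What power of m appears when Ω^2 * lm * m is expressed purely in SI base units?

Ω = kg·m²·s⁻³·A⁻².
So Ω² = kg²·m⁴·s⁻⁶·A⁻⁴.
lm = cd.
Combining: Ω²·lm·m = (kg²·m⁴·s⁻⁶·A⁻⁴) · cd · m = kg²·m⁵·s⁻⁶·A⁻⁴·cd.
The exponent of m is 5.

5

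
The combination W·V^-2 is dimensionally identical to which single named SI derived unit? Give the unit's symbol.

W = J/s (power = energy per time),
    = kg·m²·s⁻³.
V = W/A (potential = power per current),
    = kg·m²·s⁻³·A⁻¹.
So V⁻² = kg⁻²·m⁻⁴·s⁶·A².
Combining: W·V⁻² = (kg·m²·s⁻³) · (kg⁻²·m⁻⁴·s⁶·A²) = kg⁻¹·m⁻²·s³·A².
kg⁻¹·m⁻²·s³·A² is the base-SI form of the siemens.

S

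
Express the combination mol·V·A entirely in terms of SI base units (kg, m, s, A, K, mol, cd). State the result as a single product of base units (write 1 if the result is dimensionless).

kg·m²·s⁻³·mol

V = W/A (potential = power per current),
    = kg·m²·s⁻³·A⁻¹.
Combining: mol·V·A = mol · (kg·m²·s⁻³·A⁻¹) · A = kg·m²·s⁻³·mol.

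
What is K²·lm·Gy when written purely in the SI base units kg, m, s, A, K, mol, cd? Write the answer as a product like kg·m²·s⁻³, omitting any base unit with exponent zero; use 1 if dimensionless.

m²·s⁻²·K²·cd

lm = cd.
Gy = m²·s⁻².
Combining: K²·lm·Gy = K² · cd · (m²·s⁻²) = m²·s⁻²·K²·cd.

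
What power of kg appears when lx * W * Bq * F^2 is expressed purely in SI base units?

-1

lx = lm/m² (illuminance = luminous flux per area),
    = m⁻²·cd.
W = J/s (power = energy per time),
    = kg·m²·s⁻³.
Bq = 1/s = s⁻¹ (activity is decays per second).
F = C/V (capacitance = charge per voltage),
    = A·s/(kg·m²·s⁻³·A⁻¹) (substituting C and V),
    = kg⁻¹·m⁻²·s⁴·A².
So F² = kg⁻²·m⁻⁴·s⁸·A⁴.
Combining: lx·W·Bq·F² = (m⁻²·cd) · (kg·m²·s⁻³) · s⁻¹ · (kg⁻²·m⁻⁴·s⁸·A⁴) = kg⁻¹·m⁻⁴·s⁴·A⁴·cd.
The exponent of kg is -1.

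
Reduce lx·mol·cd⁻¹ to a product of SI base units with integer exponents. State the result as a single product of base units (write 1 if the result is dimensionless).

lx = lm/m² (illuminance = luminous flux per area),
    = m⁻²·cd.
Combining: lx·mol·cd⁻¹ = (m⁻²·cd) · mol · cd⁻¹ = m⁻²·mol.

m⁻²·mol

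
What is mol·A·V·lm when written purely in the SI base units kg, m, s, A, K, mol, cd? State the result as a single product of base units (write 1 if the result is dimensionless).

kg·m²·s⁻³·mol·cd

V = W/A (potential = power per current),
    = kg·m²·s⁻³·A⁻¹.
lm = cd·sr = cd (luminous flux; sr is dimensionless).
Combining: mol·A·V·lm = mol · A · (kg·m²·s⁻³·A⁻¹) · cd = kg·m²·s⁻³·mol·cd.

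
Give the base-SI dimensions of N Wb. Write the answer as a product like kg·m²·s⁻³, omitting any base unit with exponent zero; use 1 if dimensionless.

kg²·m³·s⁻⁴·A⁻¹

N = kg·m·s⁻².
Wb = kg·m²·s⁻²·A⁻¹.
Combining: N·Wb = (kg·m·s⁻²) · (kg·m²·s⁻²·A⁻¹) = kg²·m³·s⁻⁴·A⁻¹.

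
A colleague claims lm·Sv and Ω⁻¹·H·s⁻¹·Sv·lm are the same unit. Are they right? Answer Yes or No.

Yes

Left side:
  lm = cd·sr = cd (luminous flux; sr is dimensionless).
  Sv = J/kg (equivalent dose = energy per mass),
      = m²·s⁻².
  Combining: lm·Sv = cd · (m²·s⁻²) = m²·s⁻²·cd.
Right side:
  Ω = kg·m²·s⁻³·A⁻².
  So Ω⁻¹ = kg⁻¹·m⁻²·s³·A².
  H = kg·m²·s⁻²·A⁻².
  Sv = m²·s⁻².
  lm = cd.
  Combining: Ω⁻¹·H·s⁻¹·Sv·lm = (kg⁻¹·m⁻²·s³·A²) · (kg·m²·s⁻²·A⁻²) · s⁻¹ · (m²·s⁻²) · cd = m²·s⁻²·cd.
Both reduce to m²·s⁻²·cd.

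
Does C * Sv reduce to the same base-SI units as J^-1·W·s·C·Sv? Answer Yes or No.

Yes

Left side:
  C = s·A.
  Sv = m²·s⁻².
  Combining: C·Sv = (s·A) · (m²·s⁻²) = m²·s⁻¹·A.
Right side:
  J = N·m (work = force × distance),
      = kg·m²·s⁻².
  So J⁻¹ = kg⁻¹·m⁻²·s².
  W = J/s (power = energy per time),
      = kg·m²·s⁻³.
  C = A·s = s·A (charge = current × time).
  Sv = J/kg (equivalent dose = energy per mass),
      = m²·s⁻².
  Combining: J⁻¹·W·s·C·Sv = (kg⁻¹·m⁻²·s²) · (kg·m²·s⁻³) · s · (s·A) · (m²·s⁻²) = m²·s⁻¹·A.
Both reduce to m²·s⁻¹·A.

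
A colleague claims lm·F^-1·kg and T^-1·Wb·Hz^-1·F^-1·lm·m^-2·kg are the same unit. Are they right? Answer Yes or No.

Left side:
  lm = cd.
  F = kg⁻¹·m⁻²·s⁴·A².
  So F⁻¹ = kg·m²·s⁻⁴·A⁻².
  Combining: lm·F⁻¹·kg = cd · (kg·m²·s⁻⁴·A⁻²) · kg = kg²·m²·s⁻⁴·A⁻²·cd.
Right side:
  T = kg·s⁻²·A⁻¹.
  So T⁻¹ = kg⁻¹·s²·A.
  Wb = kg·m²·s⁻²·A⁻¹.
  Hz = s⁻¹.
  So Hz⁻¹ = s.
  F = kg⁻¹·m⁻²·s⁴·A².
  So F⁻¹ = kg·m²·s⁻⁴·A⁻².
  lm = cd.
  Combining: T⁻¹·Wb·Hz⁻¹·F⁻¹·lm·m⁻²·kg = (kg⁻¹·s²·A) · (kg·m²·s⁻²·A⁻¹) · s · (kg·m²·s⁻⁴·A⁻²) · cd · m⁻² · kg = kg²·m²·s⁻³·A⁻²·cd.
Left is kg²·m²·s⁻⁴·A⁻²·cd; right is kg²·m²·s⁻³·A⁻²·cd — different.

No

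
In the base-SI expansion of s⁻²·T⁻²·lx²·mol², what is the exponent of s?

T = Wb/m² (flux density = flux per area),
    = kg·s⁻²·A⁻¹.
So T⁻² = kg⁻²·s⁴·A².
lx = lm/m² (illuminance = luminous flux per area),
    = m⁻²·cd.
So lx² = m⁻⁴·cd².
Combining: s⁻²·T⁻²·lx²·mol² = s⁻² · (kg⁻²·s⁴·A²) · (m⁻⁴·cd²) · mol² = kg⁻²·m⁻⁴·s²·A²·mol²·cd².
The exponent of s is 2.

2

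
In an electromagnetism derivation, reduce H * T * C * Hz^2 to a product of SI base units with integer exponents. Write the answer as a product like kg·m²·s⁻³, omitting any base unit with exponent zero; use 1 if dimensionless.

kg²·m²·s⁻⁵·A⁻²

H = Wb/A (inductance = flux per current),
    = kg·m²·s⁻²·A⁻².
T = Wb/m² (flux density = flux per area),
    = kg·s⁻²·A⁻¹.
C = A·s = s·A (charge = current × time).
Hz = 1/s = s⁻¹ (frequency is cycles per second).
So Hz² = s⁻².
Combining: H·T·C·Hz² = (kg·m²·s⁻²·A⁻²) · (kg·s⁻²·A⁻¹) · (s·A) · s⁻² = kg²·m²·s⁻⁵·A⁻².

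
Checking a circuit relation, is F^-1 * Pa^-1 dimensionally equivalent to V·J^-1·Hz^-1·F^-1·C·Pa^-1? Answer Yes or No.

No

Left side:
  F = C/V (capacitance = charge per voltage),
      = A·s/(kg·m²·s⁻³·A⁻¹) (substituting C and V),
      = kg⁻¹·m⁻²·s⁴·A².
  So F⁻¹ = kg·m²·s⁻⁴·A⁻².
  Pa = N/m² (pressure = force per area),
      = kg·m⁻¹·s⁻².
  So Pa⁻¹ = kg⁻¹·m·s².
  Combining: F⁻¹·Pa⁻¹ = (kg·m²·s⁻⁴·A⁻²) · (kg⁻¹·m·s²) = m³·s⁻²·A⁻².
Right side:
  V = W/A (potential = power per current),
      = kg·m²·s⁻³·A⁻¹.
  J = N·m (work = force × distance),
      = kg·m²·s⁻².
  So J⁻¹ = kg⁻¹·m⁻²·s².
  Hz = 1/s = s⁻¹ (frequency is cycles per second).
  So Hz⁻¹ = s.
  F = C/V (capacitance = charge per voltage),
      = A·s/(kg·m²·s⁻³·A⁻¹) (substituting C and V),
      = kg⁻¹·m⁻²·s⁴·A².
  So F⁻¹ = kg·m²·s⁻⁴·A⁻².
  C = A·s = s·A (charge = current × time).
  Pa = N/m² (pressure = force per area),
      = kg·m⁻¹·s⁻².
  So Pa⁻¹ = kg⁻¹·m·s².
  Combining: V·J⁻¹·Hz⁻¹·F⁻¹·C·Pa⁻¹ = (kg·m²·s⁻³·A⁻¹) · (kg⁻¹·m⁻²·s²) · s · (kg·m²·s⁻⁴·A⁻²) · (s·A) · (kg⁻¹·m·s²) = m³·s⁻¹·A⁻².
Left is m³·s⁻²·A⁻²; right is m³·s⁻¹·A⁻² — different.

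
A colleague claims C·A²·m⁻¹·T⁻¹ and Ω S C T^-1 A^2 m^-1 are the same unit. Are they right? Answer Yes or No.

Left side:
  C = A·s = s·A (charge = current × time).
  T = Wb/m² (flux density = flux per area),
      = kg·s⁻²·A⁻¹.
  So T⁻¹ = kg⁻¹·s²·A.
  Combining: C·A²·m⁻¹·T⁻¹ = (s·A) · A² · m⁻¹ · (kg⁻¹·s²·A) = kg⁻¹·m⁻¹·s³·A⁴.
Right side:
  Ω = V/A (resistance = voltage per current),
      = kg·m²·s⁻³·A⁻².
  S = 1/Ω (conductance is reciprocal resistance),
      = kg⁻¹·m⁻²·s³·A².
  C = A·s = s·A (charge = current × time).
  T = Wb/m² (flux density = flux per area),
      = kg·s⁻²·A⁻¹.
  So T⁻¹ = kg⁻¹·s²·A.
  Combining: Ω·S·C·T⁻¹·A²·m⁻¹ = (kg·m²·s⁻³·A⁻²) · (kg⁻¹·m⁻²·s³·A²) · (s·A) · (kg⁻¹·s²·A) · A² · m⁻¹ = kg⁻¹·m⁻¹·s³·A⁴.
Both reduce to kg⁻¹·m⁻¹·s³·A⁴.

Yes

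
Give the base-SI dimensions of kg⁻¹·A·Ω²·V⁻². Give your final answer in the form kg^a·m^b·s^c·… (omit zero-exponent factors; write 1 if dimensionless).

kg⁻¹·A⁻¹

Ω = kg·m²·s⁻³·A⁻².
So Ω² = kg²·m⁴·s⁻⁶·A⁻⁴.
V = kg·m²·s⁻³·A⁻¹.
So V⁻² = kg⁻²·m⁻⁴·s⁶·A².
Combining: kg⁻¹·A·Ω²·V⁻² = kg⁻¹ · A · (kg²·m⁴·s⁻⁶·A⁻⁴) · (kg⁻²·m⁻⁴·s⁶·A²) = kg⁻¹·A⁻¹.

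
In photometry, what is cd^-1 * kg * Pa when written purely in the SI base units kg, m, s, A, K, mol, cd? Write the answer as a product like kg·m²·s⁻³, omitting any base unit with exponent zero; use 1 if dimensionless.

kg²·m⁻¹·s⁻²·cd⁻¹

Pa = N/m² (pressure = force per area),
    = kg·m⁻¹·s⁻².
Combining: cd⁻¹·kg·Pa = cd⁻¹ · kg · (kg·m⁻¹·s⁻²) = kg²·m⁻¹·s⁻²·cd⁻¹.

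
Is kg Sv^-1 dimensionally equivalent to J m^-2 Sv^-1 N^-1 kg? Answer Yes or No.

Left side:
  Sv = J/kg (equivalent dose = energy per mass),
      = m²·s⁻².
  So Sv⁻¹ = m⁻²·s².
  Combining: kg·Sv⁻¹ = kg · (m⁻²·s²) = kg·m⁻²·s².
Right side:
  J = kg·m²·s⁻².
  Sv = m²·s⁻².
  So Sv⁻¹ = m⁻²·s².
  N = kg·m·s⁻².
  So N⁻¹ = kg⁻¹·m⁻¹·s².
  Combining: J·m⁻²·Sv⁻¹·N⁻¹·kg = (kg·m²·s⁻²) · m⁻² · (m⁻²·s²) · (kg⁻¹·m⁻¹·s²) · kg = kg·m⁻³·s².
Left is kg·m⁻²·s²; right is kg·m⁻³·s² — different.

No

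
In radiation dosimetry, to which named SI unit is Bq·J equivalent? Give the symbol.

W

Bq = 1/s = s⁻¹ (activity is decays per second).
J = N·m (work = force × distance),
    = kg·m²·s⁻².
Combining: Bq·J = s⁻¹ · (kg·m²·s⁻²) = kg·m²·s⁻³.
kg·m²·s⁻³ is the base-SI form of the watt.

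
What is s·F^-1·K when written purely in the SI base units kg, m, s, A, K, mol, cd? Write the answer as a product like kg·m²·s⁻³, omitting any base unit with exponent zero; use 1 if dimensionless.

F = C/V (capacitance = charge per voltage),
    = A·s/(kg·m²·s⁻³·A⁻¹) (substituting C and V),
    = kg⁻¹·m⁻²·s⁴·A².
So F⁻¹ = kg·m²·s⁻⁴·A⁻².
Combining: s·F⁻¹·K = s · (kg·m²·s⁻⁴·A⁻²) · K = kg·m²·s⁻³·A⁻²·K.

kg·m²·s⁻³·A⁻²·K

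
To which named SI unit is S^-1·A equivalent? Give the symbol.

S = kg⁻¹·m⁻²·s³·A².
So S⁻¹ = kg·m²·s⁻³·A⁻².
Combining: S⁻¹·A = (kg·m²·s⁻³·A⁻²) · A = kg·m²·s⁻³·A⁻¹.
kg·m²·s⁻³·A⁻¹ is the base-SI form of the volt.

V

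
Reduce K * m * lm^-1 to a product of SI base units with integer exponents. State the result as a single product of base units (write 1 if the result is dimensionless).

m·K·cd⁻¹

lm = cd·sr = cd (luminous flux; sr is dimensionless).
So lm⁻¹ = cd⁻¹.
Combining: K·m·lm⁻¹ = K · m · cd⁻¹ = m·K·cd⁻¹.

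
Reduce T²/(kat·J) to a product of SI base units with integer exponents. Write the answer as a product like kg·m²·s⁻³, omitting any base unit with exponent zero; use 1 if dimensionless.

kg·m⁻²·s⁻¹·A⁻²·mol⁻¹

kat = s⁻¹·mol.
So kat⁻¹ = s·mol⁻¹.
T = kg·s⁻²·A⁻¹.
So T² = kg²·s⁻⁴·A⁻².
J = kg·m²·s⁻².
So J⁻¹ = kg⁻¹·m⁻²·s².
Combining: kat⁻¹·T²·J⁻¹ = (s·mol⁻¹) · (kg²·s⁻⁴·A⁻²) · (kg⁻¹·m⁻²·s²) = kg·m⁻²·s⁻¹·A⁻²·mol⁻¹.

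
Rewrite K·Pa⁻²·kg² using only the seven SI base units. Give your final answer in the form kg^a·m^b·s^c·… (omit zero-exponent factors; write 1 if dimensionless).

Pa = N/m² (pressure = force per area),
    = kg·m⁻¹·s⁻².
So Pa⁻² = kg⁻²·m²·s⁴.
Combining: K·Pa⁻²·kg² = K · (kg⁻²·m²·s⁴) · kg² = m²·s⁴·K.

m²·s⁴·K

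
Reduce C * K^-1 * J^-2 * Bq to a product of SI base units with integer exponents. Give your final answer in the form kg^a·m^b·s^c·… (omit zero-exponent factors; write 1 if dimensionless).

C = s·A.
J = kg·m²·s⁻².
So J⁻² = kg⁻²·m⁻⁴·s⁴.
Bq = s⁻¹.
Combining: C·K⁻¹·J⁻²·Bq = (s·A) · K⁻¹ · (kg⁻²·m⁻⁴·s⁴) · s⁻¹ = kg⁻²·m⁻⁴·s⁴·A·K⁻¹.

kg⁻²·m⁻⁴·s⁴·A·K⁻¹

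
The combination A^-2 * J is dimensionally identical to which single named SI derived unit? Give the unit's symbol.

J = kg·m²·s⁻².
Combining: A⁻²·J = A⁻² · (kg·m²·s⁻²) = kg·m²·s⁻²·A⁻².
kg·m²·s⁻²·A⁻² is the base-SI form of the henry.

H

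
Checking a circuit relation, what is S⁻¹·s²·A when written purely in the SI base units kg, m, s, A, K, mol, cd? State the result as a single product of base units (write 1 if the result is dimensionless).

S = 1/Ω (conductance is reciprocal resistance),
    = kg⁻¹·m⁻²·s³·A².
So S⁻¹ = kg·m²·s⁻³·A⁻².
Combining: S⁻¹·s²·A = (kg·m²·s⁻³·A⁻²) · s² · A = kg·m²·s⁻¹·A⁻¹.

kg·m²·s⁻¹·A⁻¹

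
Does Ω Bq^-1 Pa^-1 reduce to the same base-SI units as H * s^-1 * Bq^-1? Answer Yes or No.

No

Left side:
  Ω = kg·m²·s⁻³·A⁻².
  Bq = s⁻¹.
  So Bq⁻¹ = s.
  Pa = kg·m⁻¹·s⁻².
  So Pa⁻¹ = kg⁻¹·m·s².
  Combining: Ω·Bq⁻¹·Pa⁻¹ = (kg·m²·s⁻³·A⁻²) · s · (kg⁻¹·m·s²) = m³·A⁻².
Right side:
  H = Wb/A (inductance = flux per current),
      = kg·m²·s⁻²·A⁻².
  Bq = 1/s = s⁻¹ (activity is decays per second).
  So Bq⁻¹ = s.
  Combining: H·s⁻¹·Bq⁻¹ = (kg·m²·s⁻²·A⁻²) · s⁻¹ · s = kg·m²·s⁻²·A⁻².
Left is m³·A⁻²; right is kg·m²·s⁻²·A⁻² — different.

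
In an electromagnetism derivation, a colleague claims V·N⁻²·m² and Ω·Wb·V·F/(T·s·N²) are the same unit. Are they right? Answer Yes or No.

Left side:
  V = W/A (potential = power per current),
      = kg·m²·s⁻³·A⁻¹.
  N = kg·m/s² = kg·m·s⁻² (force = mass × acceleration).
  So N⁻² = kg⁻²·m⁻²·s⁴.
  Combining: V·N⁻²·m² = (kg·m²·s⁻³·A⁻¹) · (kg⁻²·m⁻²·s⁴) · m² = kg⁻¹·m²·s·A⁻¹.
Right side:
  T = Wb/m² (flux density = flux per area),
      = kg·s⁻²·A⁻¹.
  So T⁻¹ = kg⁻¹·s²·A.
  Ω = V/A (resistance = voltage per current),
      = kg·m²·s⁻³·A⁻².
  Wb = V·s (flux: a volt is a weber per second),
      = kg·m²·s⁻²·A⁻¹.
  V = W/A (potential = power per current),
      = kg·m²·s⁻³·A⁻¹.
  N = kg·m/s² = kg·m·s⁻² (force = mass × acceleration).
  So N⁻² = kg⁻²·m⁻²·s⁴.
  F = C/V (capacitance = charge per voltage),
      = A·s/(kg·m²·s⁻³·A⁻¹) (substituting C and V),
      = kg⁻¹·m⁻²·s⁴·A².
  Combining: T⁻¹·s⁻¹·Ω·Wb·V·N⁻²·F = (kg⁻¹·s²·A) · s⁻¹ · (kg·m²·s⁻³·A⁻²) · (kg·m²·s⁻²·A⁻¹) · (kg·m²·s⁻³·A⁻¹) · (kg⁻²·m⁻²·s⁴) · (kg⁻¹·m⁻²·s⁴·A²) = kg⁻¹·m²·s·A⁻¹.
Both reduce to kg⁻¹·m²·s·A⁻¹.

Yes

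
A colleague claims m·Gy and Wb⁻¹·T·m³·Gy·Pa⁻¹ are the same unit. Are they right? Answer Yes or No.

Left side:
  Gy = J/kg (absorbed dose = energy per mass),
      = m²·s⁻².
  Combining: m·Gy = m · (m²·s⁻²) = m³·s⁻².
Right side:
  Wb = V·s (flux: a volt is a weber per second),
      = kg·m²·s⁻²·A⁻¹.
  So Wb⁻¹ = kg⁻¹·m⁻²·s²·A.
  T = Wb/m² (flux density = flux per area),
      = kg·s⁻²·A⁻¹.
  Gy = J/kg (absorbed dose = energy per mass),
      = m²·s⁻².
  Pa = N/m² (pressure = force per area),
      = kg·m⁻¹·s⁻².
  So Pa⁻¹ = kg⁻¹·m·s².
  Combining: Wb⁻¹·T·m³·Gy·Pa⁻¹ = (kg⁻¹·m⁻²·s²·A) · (kg·s⁻²·A⁻¹) · m³ · (m²·s⁻²) · (kg⁻¹·m·s²) = kg⁻¹·m⁴.
Left is m³·s⁻²; right is kg⁻¹·m⁴ — different.

No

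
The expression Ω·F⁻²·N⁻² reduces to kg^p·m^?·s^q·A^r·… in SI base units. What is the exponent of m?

4

Ω = kg·m²·s⁻³·A⁻².
F = kg⁻¹·m⁻²·s⁴·A².
So F⁻² = kg²·m⁴·s⁻⁸·A⁻⁴.
N = kg·m·s⁻².
So N⁻² = kg⁻²·m⁻²·s⁴.
Combining: Ω·F⁻²·N⁻² = (kg·m²·s⁻³·A⁻²) · (kg²·m⁴·s⁻⁸·A⁻⁴) · (kg⁻²·m⁻²·s⁴) = kg·m⁴·s⁻⁷·A⁻⁶.
The exponent of m is 4.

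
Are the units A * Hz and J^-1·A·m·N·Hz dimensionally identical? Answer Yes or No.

Yes

Left side:
  Hz = 1/s = s⁻¹ (frequency is cycles per second).
  Combining: A·Hz = A · s⁻¹ = s⁻¹·A.
Right side:
  J = N·m (work = force × distance),
      = kg·m²·s⁻².
  So J⁻¹ = kg⁻¹·m⁻²·s².
  N = kg·m/s² = kg·m·s⁻² (force = mass × acceleration).
  Hz = 1/s = s⁻¹ (frequency is cycles per second).
  Combining: J⁻¹·A·m·N·Hz = (kg⁻¹·m⁻²·s²) · A · m · (kg·m·s⁻²) · s⁻¹ = s⁻¹·A.
Both reduce to s⁻¹·A.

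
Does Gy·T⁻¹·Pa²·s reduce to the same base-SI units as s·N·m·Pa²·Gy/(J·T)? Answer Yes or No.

Yes

Left side:
  Gy = J/kg (absorbed dose = energy per mass),
      = m²·s⁻².
  T = Wb/m² (flux density = flux per area),
      = kg·s⁻²·A⁻¹.
  So T⁻¹ = kg⁻¹·s²·A.
  Pa = N/m² (pressure = force per area),
      = kg·m⁻¹·s⁻².
  So Pa² = kg²·m⁻²·s⁻⁴.
  Combining: Gy·T⁻¹·Pa²·s = (m²·s⁻²) · (kg⁻¹·s²·A) · (kg²·m⁻²·s⁻⁴) · s = kg·s⁻³·A.
Right side:
  J = N·m (work = force × distance),
      = kg·m²·s⁻².
  So J⁻¹ = kg⁻¹·m⁻²·s².
  N = kg·m/s² = kg·m·s⁻² (force = mass × acceleration).
  Pa = N/m² (pressure = force per area),
      = kg·m⁻¹·s⁻².
  So Pa² = kg²·m⁻²·s⁻⁴.
  T = Wb/m² (flux density = flux per area),
      = kg·s⁻²·A⁻¹.
  So T⁻¹ = kg⁻¹·s²·A.
  Gy = J/kg (absorbed dose = energy per mass),
      = m²·s⁻².
  Combining: s·J⁻¹·N·m·Pa²·T⁻¹·Gy = s · (kg⁻¹·m⁻²·s²) · (kg·m·s⁻²) · m · (kg²·m⁻²·s⁻⁴) · (kg⁻¹·s²·A) · (m²·s⁻²) = kg·s⁻³·A.
Both reduce to kg·s⁻³·A.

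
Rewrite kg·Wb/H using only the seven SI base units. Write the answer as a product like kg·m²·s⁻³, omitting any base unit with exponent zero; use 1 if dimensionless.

kg·A

Wb = kg·m²·s⁻²·A⁻¹.
H = kg·m²·s⁻²·A⁻².
So H⁻¹ = kg⁻¹·m⁻²·s²·A².
Combining: kg·Wb·H⁻¹ = kg · (kg·m²·s⁻²·A⁻¹) · (kg⁻¹·m⁻²·s²·A²) = kg·A.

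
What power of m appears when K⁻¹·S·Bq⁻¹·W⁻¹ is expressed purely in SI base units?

-4

S = kg⁻¹·m⁻²·s³·A².
Bq = s⁻¹.
So Bq⁻¹ = s.
W = kg·m²·s⁻³.
So W⁻¹ = kg⁻¹·m⁻²·s³.
Combining: K⁻¹·S·Bq⁻¹·W⁻¹ = K⁻¹ · (kg⁻¹·m⁻²·s³·A²) · s · (kg⁻¹·m⁻²·s³) = kg⁻²·m⁻⁴·s⁷·A²·K⁻¹.
The exponent of m is -4.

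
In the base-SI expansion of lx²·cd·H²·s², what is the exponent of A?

lx = lm/m² (illuminance = luminous flux per area),
    = m⁻²·cd.
So lx² = m⁻⁴·cd².
H = Wb/A (inductance = flux per current),
    = kg·m²·s⁻²·A⁻².
So H² = kg²·m⁴·s⁻⁴·A⁻⁴.
Combining: lx²·cd·H²·s² = (m⁻⁴·cd²) · cd · (kg²·m⁴·s⁻⁴·A⁻⁴) · s² = kg²·s⁻²·A⁻⁴·cd³.
The exponent of A is -4.

-4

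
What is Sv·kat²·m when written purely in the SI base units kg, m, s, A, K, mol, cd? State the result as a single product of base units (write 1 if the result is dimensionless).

Sv = J/kg (equivalent dose = energy per mass),
    = m²·s⁻².
kat = mol/s = s⁻¹·mol (catalytic activity).
So kat² = s⁻²·mol².
Combining: Sv·kat²·m = (m²·s⁻²) · (s⁻²·mol²) · m = m³·s⁻⁴·mol².

m³·s⁻⁴·mol²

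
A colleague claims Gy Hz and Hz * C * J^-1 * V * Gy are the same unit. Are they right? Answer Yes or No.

Yes

Left side:
  Gy = m²·s⁻².
  Hz = s⁻¹.
  Combining: Gy·Hz = (m²·s⁻²) · s⁻¹ = m²·s⁻³.
Right side:
  Hz = s⁻¹.
  C = s·A.
  J = kg·m²·s⁻².
  So J⁻¹ = kg⁻¹·m⁻²·s².
  V = kg·m²·s⁻³·A⁻¹.
  Gy = m²·s⁻².
  Combining: Hz·C·J⁻¹·V·Gy = s⁻¹ · (s·A) · (kg⁻¹·m⁻²·s²) · (kg·m²·s⁻³·A⁻¹) · (m²·s⁻²) = m²·s⁻³.
Both reduce to m²·s⁻³.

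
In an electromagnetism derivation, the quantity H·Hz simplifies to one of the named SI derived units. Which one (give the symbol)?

Ω

H = kg·m²·s⁻²·A⁻².
Hz = s⁻¹.
Combining: H·Hz = (kg·m²·s⁻²·A⁻²) · s⁻¹ = kg·m²·s⁻³·A⁻².
kg·m²·s⁻³·A⁻² is the base-SI form of the ohm.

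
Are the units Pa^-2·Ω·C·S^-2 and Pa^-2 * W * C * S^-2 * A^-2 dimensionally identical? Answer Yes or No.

Yes

Left side:
  Pa = N/m² (pressure = force per area),
      = kg·m⁻¹·s⁻².
  So Pa⁻² = kg⁻²·m²·s⁴.
  Ω = V/A (resistance = voltage per current),
      = kg·m²·s⁻³·A⁻².
  C = A·s = s·A (charge = current × time).
  S = 1/Ω (conductance is reciprocal resistance),
      = kg⁻¹·m⁻²·s³·A².
  So S⁻² = kg²·m⁴·s⁻⁶·A⁻⁴.
  Combining: Pa⁻²·Ω·C·S⁻² = (kg⁻²·m²·s⁴) · (kg·m²·s⁻³·A⁻²) · (s·A) · (kg²·m⁴·s⁻⁶·A⁻⁴) = kg·m⁸·s⁻⁴·A⁻⁵.
Right side:
  Pa = N/m² (pressure = force per area),
      = kg·m⁻¹·s⁻².
  So Pa⁻² = kg⁻²·m²·s⁴.
  W = J/s (power = energy per time),
      = kg·m²·s⁻³.
  C = A·s = s·A (charge = current × time).
  S = 1/Ω (conductance is reciprocal resistance),
      = kg⁻¹·m⁻²·s³·A².
  So S⁻² = kg²·m⁴·s⁻⁶·A⁻⁴.
  Combining: Pa⁻²·W·C·S⁻²·A⁻² = (kg⁻²·m²·s⁴) · (kg·m²·s⁻³) · (s·A) · (kg²·m⁴·s⁻⁶·A⁻⁴) · A⁻² = kg·m⁸·s⁻⁴·A⁻⁵.
Both reduce to kg·m⁸·s⁻⁴·A⁻⁵.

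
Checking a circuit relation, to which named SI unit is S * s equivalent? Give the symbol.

F

S = 1/Ω (conductance is reciprocal resistance),
    = kg⁻¹·m⁻²·s³·A².
Combining: S·s = (kg⁻¹·m⁻²·s³·A²) · s = kg⁻¹·m⁻²·s⁴·A².
kg⁻¹·m⁻²·s⁴·A² is the base-SI form of the farad.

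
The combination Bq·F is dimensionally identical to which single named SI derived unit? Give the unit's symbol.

S

Bq = 1/s = s⁻¹ (activity is decays per second).
F = C/V (capacitance = charge per voltage),
    = A·s/(kg·m²·s⁻³·A⁻¹) (substituting C and V),
    = kg⁻¹·m⁻²·s⁴·A².
Combining: Bq·F = s⁻¹ · (kg⁻¹·m⁻²·s⁴·A²) = kg⁻¹·m⁻²·s³·A².
kg⁻¹·m⁻²·s³·A² is the base-SI form of the siemens.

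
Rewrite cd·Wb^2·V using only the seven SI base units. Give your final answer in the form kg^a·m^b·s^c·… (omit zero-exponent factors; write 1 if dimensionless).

Wb = V·s (flux: a volt is a weber per second),
    = kg·m²·s⁻²·A⁻¹.
So Wb² = kg²·m⁴·s⁻⁴·A⁻².
V = W/A (potential = power per current),
    = kg·m²·s⁻³·A⁻¹.
Combining: cd·Wb²·V = cd · (kg²·m⁴·s⁻⁴·A⁻²) · (kg·m²·s⁻³·A⁻¹) = kg³·m⁶·s⁻⁷·A⁻³·cd.

kg³·m⁶·s⁻⁷·A⁻³·cd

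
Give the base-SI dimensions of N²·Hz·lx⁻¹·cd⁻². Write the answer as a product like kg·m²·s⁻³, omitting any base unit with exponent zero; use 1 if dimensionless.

N = kg·m·s⁻².
So N² = kg²·m²·s⁻⁴.
Hz = s⁻¹.
lx = m⁻²·cd.
So lx⁻¹ = m²·cd⁻¹.
Combining: N²·Hz·lx⁻¹·cd⁻² = (kg²·m²·s⁻⁴) · s⁻¹ · (m²·cd⁻¹) · cd⁻² = kg²·m⁴·s⁻⁵·cd⁻³.

kg²·m⁴·s⁻⁵·cd⁻³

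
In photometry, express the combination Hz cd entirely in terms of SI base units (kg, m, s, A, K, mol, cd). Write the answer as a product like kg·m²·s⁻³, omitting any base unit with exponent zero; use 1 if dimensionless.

s⁻¹·cd

Hz = s⁻¹.
Combining: Hz·cd = s⁻¹ · cd = s⁻¹·cd.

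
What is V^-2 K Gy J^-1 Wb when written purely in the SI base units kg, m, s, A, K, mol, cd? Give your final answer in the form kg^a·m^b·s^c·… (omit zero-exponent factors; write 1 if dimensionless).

kg⁻²·m⁻²·s⁴·A·K

V = kg·m²·s⁻³·A⁻¹.
So V⁻² = kg⁻²·m⁻⁴·s⁶·A².
Gy = m²·s⁻².
J = kg·m²·s⁻².
So J⁻¹ = kg⁻¹·m⁻²·s².
Wb = kg·m²·s⁻²·A⁻¹.
Combining: V⁻²·K·Gy·J⁻¹·Wb = (kg⁻²·m⁻⁴·s⁶·A²) · K · (m²·s⁻²) · (kg⁻¹·m⁻²·s²) · (kg·m²·s⁻²·A⁻¹) = kg⁻²·m⁻²·s⁴·A·K.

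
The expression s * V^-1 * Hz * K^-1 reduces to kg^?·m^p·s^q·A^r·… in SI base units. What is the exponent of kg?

-1

V = W/A (potential = power per current),
    = kg·m²·s⁻³·A⁻¹.
So V⁻¹ = kg⁻¹·m⁻²·s³·A.
Hz = 1/s = s⁻¹ (frequency is cycles per second).
Combining: s·V⁻¹·Hz·K⁻¹ = s · (kg⁻¹·m⁻²·s³·A) · s⁻¹ · K⁻¹ = kg⁻¹·m⁻²·s³·A·K⁻¹.
The exponent of kg is -1.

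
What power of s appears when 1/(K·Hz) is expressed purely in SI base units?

1

Hz = 1/s = s⁻¹ (frequency is cycles per second).
So Hz⁻¹ = s.
Combining: K⁻¹·Hz⁻¹ = K⁻¹ · s = s·K⁻¹.
The exponent of s is 1.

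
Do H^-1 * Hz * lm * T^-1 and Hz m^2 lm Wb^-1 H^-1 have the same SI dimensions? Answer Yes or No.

Left side:
  H = kg·m²·s⁻²·A⁻².
  So H⁻¹ = kg⁻¹·m⁻²·s²·A².
  Hz = s⁻¹.
  lm = cd.
  T = kg·s⁻²·A⁻¹.
  So T⁻¹ = kg⁻¹·s²·A.
  Combining: H⁻¹·Hz·lm·T⁻¹ = (kg⁻¹·m⁻²·s²·A²) · s⁻¹ · cd · (kg⁻¹·s²·A) = kg⁻²·m⁻²·s³·A³·cd.
Right side:
  Hz = 1/s = s⁻¹ (frequency is cycles per second).
  lm = cd·sr = cd (luminous flux; sr is dimensionless).
  Wb = V·s (flux: a volt is a weber per second),
      = kg·m²·s⁻²·A⁻¹.
  So Wb⁻¹ = kg⁻¹·m⁻²·s²·A.
  H = Wb/A (inductance = flux per current),
      = kg·m²·s⁻²·A⁻².
  So H⁻¹ = kg⁻¹·m⁻²·s²·A².
  Combining: Hz·m²·lm·Wb⁻¹·H⁻¹ = s⁻¹ · m² · cd · (kg⁻¹·m⁻²·s²·A) · (kg⁻¹·m⁻²·s²·A²) = kg⁻²·m⁻²·s³·A³·cd.
Both reduce to kg⁻²·m⁻²·s³·A³·cd.

Yes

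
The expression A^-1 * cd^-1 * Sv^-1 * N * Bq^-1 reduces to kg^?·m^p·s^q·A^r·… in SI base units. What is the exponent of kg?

Sv = J/kg (equivalent dose = energy per mass),
    = m²·s⁻².
So Sv⁻¹ = m⁻²·s².
N = kg·m/s² = kg·m·s⁻² (force = mass × acceleration).
Bq = 1/s = s⁻¹ (activity is decays per second).
So Bq⁻¹ = s.
Combining: A⁻¹·cd⁻¹·Sv⁻¹·N·Bq⁻¹ = A⁻¹ · cd⁻¹ · (m⁻²·s²) · (kg·m·s⁻²) · s = kg·m⁻¹·s·A⁻¹·cd⁻¹.
The exponent of kg is 1.

1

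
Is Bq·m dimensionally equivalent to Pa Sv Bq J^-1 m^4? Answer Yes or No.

Left side:
  Bq = s⁻¹.
  Combining: Bq·m = s⁻¹ · m = m·s⁻¹.
Right side:
  Pa = kg·m⁻¹·s⁻².
  Sv = m²·s⁻².
  Bq = s⁻¹.
  J = kg·m²·s⁻².
  So J⁻¹ = kg⁻¹·m⁻²·s².
  Combining: Pa·Sv·Bq·J⁻¹·m⁴ = (kg·m⁻¹·s⁻²) · (m²·s⁻²) · s⁻¹ · (kg⁻¹·m⁻²·s²) · m⁴ = m³·s⁻³.
Left is m·s⁻¹; right is m³·s⁻³ — different.

No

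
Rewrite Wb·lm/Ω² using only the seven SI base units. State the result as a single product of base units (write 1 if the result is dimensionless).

kg⁻¹·m⁻²·s⁴·A³·cd

Wb = kg·m²·s⁻²·A⁻¹.
lm = cd.
Ω = kg·m²·s⁻³·A⁻².
So Ω⁻² = kg⁻²·m⁻⁴·s⁶·A⁴.
Combining: Wb·lm·Ω⁻² = (kg·m²·s⁻²·A⁻¹) · cd · (kg⁻²·m⁻⁴·s⁶·A⁴) = kg⁻¹·m⁻²·s⁴·A³·cd.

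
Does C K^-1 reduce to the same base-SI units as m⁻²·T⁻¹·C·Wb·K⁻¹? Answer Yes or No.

Left side:
  C = A·s = s·A (charge = current × time).
  Combining: C·K⁻¹ = (s·A) · K⁻¹ = s·A·K⁻¹.
Right side:
  T = Wb/m² (flux density = flux per area),
      = kg·s⁻²·A⁻¹.
  So T⁻¹ = kg⁻¹·s²·A.
  C = A·s = s·A (charge = current × time).
  Wb = V·s (flux: a volt is a weber per second),
      = kg·m²·s⁻²·A⁻¹.
  Combining: m⁻²·T⁻¹·C·Wb·K⁻¹ = m⁻² · (kg⁻¹·s²·A) · (s·A) · (kg·m²·s⁻²·A⁻¹) · K⁻¹ = s·A·K⁻¹.
Both reduce to s·A·K⁻¹.

Yes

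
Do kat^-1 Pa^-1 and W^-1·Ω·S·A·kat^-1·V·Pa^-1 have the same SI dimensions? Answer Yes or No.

Left side:
  kat = s⁻¹·mol.
  So kat⁻¹ = s·mol⁻¹.
  Pa = kg·m⁻¹·s⁻².
  So Pa⁻¹ = kg⁻¹·m·s².
  Combining: kat⁻¹·Pa⁻¹ = (s·mol⁻¹) · (kg⁻¹·m·s²) = kg⁻¹·m·s³·mol⁻¹.
Right side:
  W = J/s (power = energy per time),
      = kg·m²·s⁻³.
  So W⁻¹ = kg⁻¹·m⁻²·s³.
  Ω = V/A (resistance = voltage per current),
      = kg·m²·s⁻³·A⁻².
  S = 1/Ω (conductance is reciprocal resistance),
      = kg⁻¹·m⁻²·s³·A².
  kat = mol/s = s⁻¹·mol (catalytic activity).
  So kat⁻¹ = s·mol⁻¹.
  V = W/A (potential = power per current),
      = kg·m²·s⁻³·A⁻¹.
  Pa = N/m² (pressure = force per area),
      = kg·m⁻¹·s⁻².
  So Pa⁻¹ = kg⁻¹·m·s².
  Combining: W⁻¹·Ω·S·A·kat⁻¹·V·Pa⁻¹ = (kg⁻¹·m⁻²·s³) · (kg·m²·s⁻³·A⁻²) · (kg⁻¹·m⁻²·s³·A²) · A · (s·mol⁻¹) · (kg·m²·s⁻³·A⁻¹) · (kg⁻¹·m·s²) = kg⁻¹·m·s³·mol⁻¹.
Both reduce to kg⁻¹·m·s³·mol⁻¹.

Yes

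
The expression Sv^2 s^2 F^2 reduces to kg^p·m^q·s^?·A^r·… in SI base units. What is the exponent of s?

6

Sv = J/kg (equivalent dose = energy per mass),
    = m²·s⁻².
So Sv² = m⁴·s⁻⁴.
F = C/V (capacitance = charge per voltage),
    = A·s/(kg·m²·s⁻³·A⁻¹) (substituting C and V),
    = kg⁻¹·m⁻²·s⁴·A².
So F² = kg⁻²·m⁻⁴·s⁸·A⁴.
Combining: Sv²·s²·F² = (m⁴·s⁻⁴) · s² · (kg⁻²·m⁻⁴·s⁸·A⁴) = kg⁻²·s⁶·A⁴.
The exponent of s is 6.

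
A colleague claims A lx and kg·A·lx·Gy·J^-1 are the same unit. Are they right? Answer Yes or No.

Left side:
  lx = m⁻²·cd.
  Combining: A·lx = A · (m⁻²·cd) = m⁻²·A·cd.
Right side:
  lx = lm/m² (illuminance = luminous flux per area),
      = m⁻²·cd.
  Gy = J/kg (absorbed dose = energy per mass),
      = m²·s⁻².
  J = N·m (work = force × distance),
      = kg·m²·s⁻².
  So J⁻¹ = kg⁻¹·m⁻²·s².
  Combining: kg·A·lx·Gy·J⁻¹ = kg · A · (m⁻²·cd) · (m²·s⁻²) · (kg⁻¹·m⁻²·s²) = m⁻²·A·cd.
Both reduce to m⁻²·A·cd.

Yes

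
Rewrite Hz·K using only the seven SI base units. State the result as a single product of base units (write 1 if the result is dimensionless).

s⁻¹·K

Hz = 1/s = s⁻¹ (frequency is cycles per second).
Combining: Hz·K = s⁻¹ · K = s⁻¹·K.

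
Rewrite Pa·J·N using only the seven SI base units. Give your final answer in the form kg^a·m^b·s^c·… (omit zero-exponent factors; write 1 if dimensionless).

Pa = N/m² (pressure = force per area),
    = kg·m⁻¹·s⁻².
J = N·m (work = force × distance),
    = kg·m²·s⁻².
N = kg·m/s² = kg·m·s⁻² (force = mass × acceleration).
Combining: Pa·J·N = (kg·m⁻¹·s⁻²) · (kg·m²·s⁻²) · (kg·m·s⁻²) = kg³·m²·s⁻⁶.

kg³·m²·s⁻⁶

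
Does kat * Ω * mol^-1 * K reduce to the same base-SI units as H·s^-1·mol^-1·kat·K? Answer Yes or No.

Left side:
  kat = mol/s = s⁻¹·mol (catalytic activity).
  Ω = V/A (resistance = voltage per current),
      = kg·m²·s⁻³·A⁻².
  Combining: kat·Ω·mol⁻¹·K = (s⁻¹·mol) · (kg·m²·s⁻³·A⁻²) · mol⁻¹ · K = kg·m²·s⁻⁴·A⁻²·K.
Right side:
  H = kg·m²·s⁻²·A⁻².
  kat = s⁻¹·mol.
  Combining: H·s⁻¹·mol⁻¹·kat·K = (kg·m²·s⁻²·A⁻²) · s⁻¹ · mol⁻¹ · (s⁻¹·mol) · K = kg·m²·s⁻⁴·A⁻²·K.
Both reduce to kg·m²·s⁻⁴·A⁻²·K.

Yes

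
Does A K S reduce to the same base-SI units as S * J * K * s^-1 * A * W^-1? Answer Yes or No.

Yes

Left side:
  S = 1/Ω (conductance is reciprocal resistance),
      = kg⁻¹·m⁻²·s³·A².
  Combining: A·K·S = A · K · (kg⁻¹·m⁻²·s³·A²) = kg⁻¹·m⁻²·s³·A³·K.
Right side:
  S = 1/Ω (conductance is reciprocal resistance),
      = kg⁻¹·m⁻²·s³·A².
  J = N·m (work = force × distance),
      = kg·m²·s⁻².
  W = J/s (power = energy per time),
      = kg·m²·s⁻³.
  So W⁻¹ = kg⁻¹·m⁻²·s³.
  Combining: S·J·K·s⁻¹·A·W⁻¹ = (kg⁻¹·m⁻²·s³·A²) · (kg·m²·s⁻²) · K · s⁻¹ · A · (kg⁻¹·m⁻²·s³) = kg⁻¹·m⁻²·s³·A³·K.
Both reduce to kg⁻¹·m⁻²·s³·A³·K.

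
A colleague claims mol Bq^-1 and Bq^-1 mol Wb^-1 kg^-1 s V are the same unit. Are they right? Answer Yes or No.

No

Left side:
  Bq = 1/s = s⁻¹ (activity is decays per second).
  So Bq⁻¹ = s.
  Combining: mol·Bq⁻¹ = mol · s = s·mol.
Right side:
  Bq = s⁻¹.
  So Bq⁻¹ = s.
  Wb = kg·m²·s⁻²·A⁻¹.
  So Wb⁻¹ = kg⁻¹·m⁻²·s²·A.
  V = kg·m²·s⁻³·A⁻¹.
  Combining: Bq⁻¹·mol·Wb⁻¹·kg⁻¹·s·V = s · mol · (kg⁻¹·m⁻²·s²·A) · kg⁻¹ · s · (kg·m²·s⁻³·A⁻¹) = kg⁻¹·s·mol.
Left is s·mol; right is kg⁻¹·s·mol — different.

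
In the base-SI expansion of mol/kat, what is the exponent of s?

kat = mol/s = s⁻¹·mol (catalytic activity).
So kat⁻¹ = s·mol⁻¹.
Combining: kat⁻¹·mol = (s·mol⁻¹) · mol = s.
The exponent of s is 1.

1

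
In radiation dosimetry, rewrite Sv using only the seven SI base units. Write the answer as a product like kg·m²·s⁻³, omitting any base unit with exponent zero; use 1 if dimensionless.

Sv = m²·s⁻².

m²·s⁻²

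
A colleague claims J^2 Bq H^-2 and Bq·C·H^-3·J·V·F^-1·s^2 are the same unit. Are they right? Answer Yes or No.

Yes

Left side:
  J = kg·m²·s⁻².
  So J² = kg²·m⁴·s⁻⁴.
  Bq = s⁻¹.
  H = kg·m²·s⁻²·A⁻².
  So H⁻² = kg⁻²·m⁻⁴·s⁴·A⁴.
  Combining: J²·Bq·H⁻² = (kg²·m⁴·s⁻⁴) · s⁻¹ · (kg⁻²·m⁻⁴·s⁴·A⁴) = s⁻¹·A⁴.
Right side:
  Bq = 1/s = s⁻¹ (activity is decays per second).
  C = A·s = s·A (charge = current × time).
  H = Wb/A (inductance = flux per current),
      = kg·m²·s⁻²·A⁻².
  So H⁻³ = kg⁻³·m⁻⁶·s⁶·A⁶.
  J = N·m (work = force × distance),
      = kg·m²·s⁻².
  V = W/A (potential = power per current),
      = kg·m²·s⁻³·A⁻¹.
  F = C/V (capacitance = charge per voltage),
      = A·s/(kg·m²·s⁻³·A⁻¹) (substituting C and V),
      = kg⁻¹·m⁻²·s⁴·A².
  So F⁻¹ = kg·m²·s⁻⁴·A⁻².
  Combining: Bq·C·H⁻³·J·V·F⁻¹·s² = s⁻¹ · (s·A) · (kg⁻³·m⁻⁶·s⁶·A⁶) · (kg·m²·s⁻²) · (kg·m²·s⁻³·A⁻¹) · (kg·m²·s⁻⁴·A⁻²) · s² = s⁻¹·A⁴.
Both reduce to s⁻¹·A⁴.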